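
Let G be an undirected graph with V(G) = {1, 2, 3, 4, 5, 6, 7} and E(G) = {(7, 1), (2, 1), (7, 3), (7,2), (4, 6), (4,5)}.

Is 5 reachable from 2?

No

Explore from 2.
Distance 1: reach 1, 7.
Distance 2: reach 3.
The search is exhausted without reaching 5; it lies in a different component.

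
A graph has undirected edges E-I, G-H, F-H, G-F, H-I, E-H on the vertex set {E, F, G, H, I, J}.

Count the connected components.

2

From E: component {E, F, G, H, I}.
From J: component {J}.
That's 2 components.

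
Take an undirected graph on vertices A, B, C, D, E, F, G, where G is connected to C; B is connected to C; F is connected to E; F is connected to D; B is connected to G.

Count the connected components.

3

From A: component {A}.
From B: component {B, C, G}.
From D: component {D, E, F}.
That's 3 components.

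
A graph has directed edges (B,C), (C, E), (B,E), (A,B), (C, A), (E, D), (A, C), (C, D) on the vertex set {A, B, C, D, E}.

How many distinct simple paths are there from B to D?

B→C→D
B→C→E→D
B→E→D

3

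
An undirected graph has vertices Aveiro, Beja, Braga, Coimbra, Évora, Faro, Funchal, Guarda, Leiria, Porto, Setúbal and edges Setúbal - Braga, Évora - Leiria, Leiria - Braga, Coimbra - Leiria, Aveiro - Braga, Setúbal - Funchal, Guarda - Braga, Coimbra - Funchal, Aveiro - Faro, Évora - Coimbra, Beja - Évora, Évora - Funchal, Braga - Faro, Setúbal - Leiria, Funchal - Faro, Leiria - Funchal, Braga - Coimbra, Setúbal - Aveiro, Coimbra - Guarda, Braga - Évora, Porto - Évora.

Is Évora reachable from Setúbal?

Yes

Explore from Setúbal.
Distance 1: reach Aveiro, Braga, Funchal, Leiria.
Distance 2: reach Coimbra, Évora, Faro, Guarda.
Found Évora.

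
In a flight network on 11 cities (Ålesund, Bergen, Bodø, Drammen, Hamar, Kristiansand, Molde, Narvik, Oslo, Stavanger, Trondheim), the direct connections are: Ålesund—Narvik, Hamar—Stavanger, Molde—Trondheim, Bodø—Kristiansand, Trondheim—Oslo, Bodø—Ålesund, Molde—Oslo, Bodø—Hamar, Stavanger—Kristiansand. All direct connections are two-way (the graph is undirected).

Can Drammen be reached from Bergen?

No

Bergen has no edges, so nothing is reachable from it.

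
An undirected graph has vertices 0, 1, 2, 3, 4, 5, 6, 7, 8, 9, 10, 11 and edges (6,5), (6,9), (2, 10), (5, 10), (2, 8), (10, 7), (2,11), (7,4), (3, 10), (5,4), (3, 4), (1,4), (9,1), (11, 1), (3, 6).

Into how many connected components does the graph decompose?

From 0: component {0}.
From 1: component {1, 2, 3, 4, 5, 6, 7, 8, 9, 10, 11}.
That's 2 components.

2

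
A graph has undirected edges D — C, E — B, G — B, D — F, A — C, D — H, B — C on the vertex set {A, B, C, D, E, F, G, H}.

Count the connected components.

1

From A: component {A, B, C, D, E, F, G, H}.
That's 1 component.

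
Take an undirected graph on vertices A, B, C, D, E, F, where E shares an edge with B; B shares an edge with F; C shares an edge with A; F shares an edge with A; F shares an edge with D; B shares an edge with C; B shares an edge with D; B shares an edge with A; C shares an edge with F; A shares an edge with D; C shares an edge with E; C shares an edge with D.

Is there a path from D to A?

Yes

Explore from D.
Distance 1: reach A, B, C, F.
Found A.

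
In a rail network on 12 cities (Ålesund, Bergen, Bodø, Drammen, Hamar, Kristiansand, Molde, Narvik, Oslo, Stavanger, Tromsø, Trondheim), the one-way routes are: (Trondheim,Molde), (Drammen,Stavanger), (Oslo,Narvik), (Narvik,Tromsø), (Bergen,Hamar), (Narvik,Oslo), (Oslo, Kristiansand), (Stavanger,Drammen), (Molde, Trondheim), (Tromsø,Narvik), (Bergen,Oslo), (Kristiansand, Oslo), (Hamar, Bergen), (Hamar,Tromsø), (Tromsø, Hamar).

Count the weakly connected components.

From Ålesund: component {Ålesund}.
From Bergen: component {Bergen, Hamar, Kristiansand, Narvik, Oslo, Tromsø}.
From Bodø: component {Bodø}.
From Drammen: component {Drammen, Stavanger}.
From Molde: component {Molde, Trondheim}.
That's 5 components.

5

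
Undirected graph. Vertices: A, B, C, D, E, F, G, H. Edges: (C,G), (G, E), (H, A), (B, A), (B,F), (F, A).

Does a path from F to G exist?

Explore from F.
Distance 1: reach A, B.
Distance 2: reach H.
The search is exhausted without reaching G; it lies in a different component.

No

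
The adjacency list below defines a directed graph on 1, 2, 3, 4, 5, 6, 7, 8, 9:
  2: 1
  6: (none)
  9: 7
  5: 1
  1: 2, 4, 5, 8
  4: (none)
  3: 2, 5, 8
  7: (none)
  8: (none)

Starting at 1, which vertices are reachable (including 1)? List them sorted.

Start at 1.
Its neighbours: 2, 4, 5, 8.
Nothing further is reachable.

1, 2, 4, 5, 8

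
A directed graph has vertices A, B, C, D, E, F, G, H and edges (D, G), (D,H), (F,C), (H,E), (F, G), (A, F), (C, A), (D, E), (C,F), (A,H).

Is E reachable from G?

No

G has no outgoing edges, so nothing is reachable from it.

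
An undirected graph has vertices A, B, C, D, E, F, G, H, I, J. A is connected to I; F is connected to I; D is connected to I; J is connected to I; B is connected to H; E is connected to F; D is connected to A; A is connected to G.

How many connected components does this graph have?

3

From A: component {A, D, E, F, G, I, J}.
From B: component {B, H}.
From C: component {C}.
That's 3 components.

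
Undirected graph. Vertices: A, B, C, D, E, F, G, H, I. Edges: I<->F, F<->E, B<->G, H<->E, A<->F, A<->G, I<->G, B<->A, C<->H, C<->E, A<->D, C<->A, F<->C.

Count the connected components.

1

From A: component {A, B, C, D, E, F, G, H, I}.
That's 1 component.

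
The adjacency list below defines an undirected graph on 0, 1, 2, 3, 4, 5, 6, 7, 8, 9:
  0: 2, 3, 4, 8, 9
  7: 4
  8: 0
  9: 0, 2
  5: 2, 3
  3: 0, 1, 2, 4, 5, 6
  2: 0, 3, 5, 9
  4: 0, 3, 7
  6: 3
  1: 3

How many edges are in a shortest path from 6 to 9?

3

Distance 0: 6.
Distance 1: 3.
Distance 2: 0, 1, 2, 4, 5.
Distance 3: 7, 8, 9 — contains 9.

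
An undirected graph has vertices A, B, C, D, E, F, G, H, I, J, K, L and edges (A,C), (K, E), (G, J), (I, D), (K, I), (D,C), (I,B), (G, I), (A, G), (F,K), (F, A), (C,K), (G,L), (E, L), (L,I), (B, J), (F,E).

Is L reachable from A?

Explore from A.
Distance 1: reach C, F, G.
Distance 2: reach D, E, I, J, K, L.
Found L.

Yes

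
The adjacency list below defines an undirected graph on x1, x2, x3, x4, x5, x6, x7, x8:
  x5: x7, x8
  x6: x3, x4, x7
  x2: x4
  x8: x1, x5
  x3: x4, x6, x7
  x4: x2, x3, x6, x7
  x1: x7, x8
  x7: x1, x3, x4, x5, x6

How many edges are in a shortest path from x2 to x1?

3

Distance 0: x2.
Distance 1: x4.
Distance 2: x3, x6, x7.
Distance 3: x1, x5 — contains x1.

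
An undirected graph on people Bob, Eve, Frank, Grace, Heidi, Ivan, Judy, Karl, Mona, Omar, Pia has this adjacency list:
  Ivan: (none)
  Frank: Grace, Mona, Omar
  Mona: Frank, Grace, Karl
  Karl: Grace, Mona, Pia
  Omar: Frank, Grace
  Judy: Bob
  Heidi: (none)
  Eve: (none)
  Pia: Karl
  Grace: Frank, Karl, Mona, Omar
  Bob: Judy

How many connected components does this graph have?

From Bob: component {Bob, Judy}.
From Eve: component {Eve}.
From Frank: component {Frank, Grace, Karl, Mona, Omar, Pia}.
From Heidi: component {Heidi}.
From Ivan: component {Ivan}.
That's 5 components.

5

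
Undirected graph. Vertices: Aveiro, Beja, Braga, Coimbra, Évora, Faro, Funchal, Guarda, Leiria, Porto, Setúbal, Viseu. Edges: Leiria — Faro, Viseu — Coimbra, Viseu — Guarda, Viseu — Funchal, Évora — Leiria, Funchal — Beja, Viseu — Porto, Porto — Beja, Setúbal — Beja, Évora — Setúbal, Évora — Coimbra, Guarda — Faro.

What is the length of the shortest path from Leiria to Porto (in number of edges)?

Distance 0: Leiria.
Distance 1: Évora, Faro.
Distance 2: Coimbra, Guarda, Setúbal.
Distance 3: Beja, Viseu.
Distance 4: Funchal, Porto — contains Porto.

4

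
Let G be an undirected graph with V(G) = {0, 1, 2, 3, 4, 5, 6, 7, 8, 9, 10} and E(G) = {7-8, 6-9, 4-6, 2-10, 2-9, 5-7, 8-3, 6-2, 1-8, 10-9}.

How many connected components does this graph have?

3

From 0: component {0}.
From 1: component {1, 3, 5, 7, 8}.
From 2: component {2, 4, 6, 9, 10}.
That's 3 components.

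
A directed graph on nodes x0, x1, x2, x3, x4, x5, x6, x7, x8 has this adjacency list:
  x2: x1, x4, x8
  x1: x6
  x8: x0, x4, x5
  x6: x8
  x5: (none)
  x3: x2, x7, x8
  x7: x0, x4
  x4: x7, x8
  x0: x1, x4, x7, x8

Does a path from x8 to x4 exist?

Explore from x8.
Distance 1: reach x0, x4, x5.
Found x4.

Yes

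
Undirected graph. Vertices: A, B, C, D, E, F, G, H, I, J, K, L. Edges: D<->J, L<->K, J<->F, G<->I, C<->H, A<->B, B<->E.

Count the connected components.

5

From A: component {A, B, E}.
From C: component {C, H}.
From D: component {D, F, J}.
From G: component {G, I}.
From K: component {K, L}.
That's 5 components.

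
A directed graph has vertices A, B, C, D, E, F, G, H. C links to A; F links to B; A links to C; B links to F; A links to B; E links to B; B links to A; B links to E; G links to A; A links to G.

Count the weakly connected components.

From A: component {A, B, C, E, F, G}.
From D: component {D}.
From H: component {H}.
That's 3 components.

3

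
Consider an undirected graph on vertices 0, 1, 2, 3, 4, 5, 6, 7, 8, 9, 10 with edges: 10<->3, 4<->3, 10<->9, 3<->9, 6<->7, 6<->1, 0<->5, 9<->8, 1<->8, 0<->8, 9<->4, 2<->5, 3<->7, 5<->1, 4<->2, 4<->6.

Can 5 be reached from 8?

Yes

Explore from 8.
Distance 1: reach 0, 1, 9.
Distance 2: reach 3, 4, 5, 6, 10.
Found 5.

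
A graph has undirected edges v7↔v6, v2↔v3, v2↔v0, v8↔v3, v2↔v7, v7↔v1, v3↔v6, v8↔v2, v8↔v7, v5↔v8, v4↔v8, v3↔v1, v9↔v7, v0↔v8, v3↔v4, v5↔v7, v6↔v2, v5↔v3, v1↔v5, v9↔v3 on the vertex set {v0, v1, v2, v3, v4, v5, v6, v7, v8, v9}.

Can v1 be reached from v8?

Explore from v8.
Distance 1: reach v0, v2, v3, v4, v5, v7.
Distance 2: reach v1, v6, v9.
Found v1.

Yes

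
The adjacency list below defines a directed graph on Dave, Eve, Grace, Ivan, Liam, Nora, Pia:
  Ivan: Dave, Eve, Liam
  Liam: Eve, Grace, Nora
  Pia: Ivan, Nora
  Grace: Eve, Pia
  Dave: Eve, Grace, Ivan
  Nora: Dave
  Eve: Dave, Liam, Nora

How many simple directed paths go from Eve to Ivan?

8

Eve→Dave→Grace→Pia→Ivan
Eve→Dave→Ivan
Eve→Liam→Grace→Pia→Ivan
Eve→Liam→Grace→Pia→Nora→Dave→Ivan
Eve→Liam→Nora→Dave→Grace→Pia→Ivan
Eve→Liam→Nora→Dave→Ivan
Eve→Nora→Dave→Grace→Pia→Ivan
Eve→Nora→Dave→Ivan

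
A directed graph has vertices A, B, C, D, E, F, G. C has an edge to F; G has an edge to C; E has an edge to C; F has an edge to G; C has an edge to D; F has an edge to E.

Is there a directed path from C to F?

Explore from C.
Distance 1: reach D, F.
Found F.

Yes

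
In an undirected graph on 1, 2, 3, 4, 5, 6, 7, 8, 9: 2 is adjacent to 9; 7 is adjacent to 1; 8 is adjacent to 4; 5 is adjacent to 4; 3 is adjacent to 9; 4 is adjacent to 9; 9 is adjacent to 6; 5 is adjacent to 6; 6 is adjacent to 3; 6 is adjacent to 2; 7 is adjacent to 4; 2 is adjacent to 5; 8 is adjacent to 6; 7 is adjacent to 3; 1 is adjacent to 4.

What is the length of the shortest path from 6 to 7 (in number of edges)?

2

Distance 0: 6.
Distance 1: 2, 3, 5, 8, 9.
Distance 2: 4, 7 — contains 7.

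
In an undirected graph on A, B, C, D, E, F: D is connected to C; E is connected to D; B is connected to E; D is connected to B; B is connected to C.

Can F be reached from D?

Explore from D.
Distance 1: reach B, C, E.
The search is exhausted without reaching F; it lies in a different component.

No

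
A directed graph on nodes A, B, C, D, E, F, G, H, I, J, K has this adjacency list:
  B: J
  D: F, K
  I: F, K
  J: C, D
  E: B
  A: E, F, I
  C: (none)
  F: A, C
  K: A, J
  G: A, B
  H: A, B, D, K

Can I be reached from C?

No

C has no outgoing edges, so nothing is reachable from it.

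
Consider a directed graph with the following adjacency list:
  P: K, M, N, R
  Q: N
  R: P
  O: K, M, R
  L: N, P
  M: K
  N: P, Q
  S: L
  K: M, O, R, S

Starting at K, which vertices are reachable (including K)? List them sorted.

K, L, M, N, O, P, Q, R, S

Start at K.
Its neighbours: M, O, R, S.
Then their neighbours: L, P.
Then next layer: N.
Then next layer: Q.
Every vertex is now reached.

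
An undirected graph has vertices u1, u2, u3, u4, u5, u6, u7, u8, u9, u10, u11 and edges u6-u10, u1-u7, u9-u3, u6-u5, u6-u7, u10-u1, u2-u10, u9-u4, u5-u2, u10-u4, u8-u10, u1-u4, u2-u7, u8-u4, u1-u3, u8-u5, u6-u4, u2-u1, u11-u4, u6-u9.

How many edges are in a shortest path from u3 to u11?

Distance 0: u3.
Distance 1: u1, u9.
Distance 2: u2, u4, u6, u7, u10.
Distance 3: u5, u8, u11 — contains u11.

3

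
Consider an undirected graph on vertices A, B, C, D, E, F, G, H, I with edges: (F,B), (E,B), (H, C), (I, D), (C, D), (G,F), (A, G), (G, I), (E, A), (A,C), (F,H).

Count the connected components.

1

From A: component {A, B, C, D, E, F, G, H, I}.
That's 1 component.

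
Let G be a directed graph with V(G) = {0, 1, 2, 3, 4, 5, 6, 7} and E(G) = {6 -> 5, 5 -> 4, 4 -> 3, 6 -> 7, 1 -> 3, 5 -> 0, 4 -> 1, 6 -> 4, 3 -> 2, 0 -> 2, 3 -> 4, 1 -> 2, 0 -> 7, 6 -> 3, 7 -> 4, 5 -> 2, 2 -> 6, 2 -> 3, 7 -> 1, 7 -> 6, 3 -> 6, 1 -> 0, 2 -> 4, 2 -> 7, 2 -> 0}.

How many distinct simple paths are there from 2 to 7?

17

2→0→7
2→3→4→1→0→7
2→3→6→4→1→0→7
2→3→6→5→0→7
2→3→6→5→4→1→0→7
2→3→6→7
2→4→1→0→7
2→4→1→3→6→5→0→7
... and 9 more.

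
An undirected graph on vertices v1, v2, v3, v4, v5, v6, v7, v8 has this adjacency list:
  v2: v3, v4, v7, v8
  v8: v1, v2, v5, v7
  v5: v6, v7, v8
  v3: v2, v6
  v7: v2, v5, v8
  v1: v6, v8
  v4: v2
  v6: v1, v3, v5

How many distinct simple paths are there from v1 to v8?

7

v1–v6–v3–v2–v7–v5–v8
v1–v6–v3–v2–v7–v8
v1–v6–v3–v2–v8
v1–v6–v5–v7–v2–v8
v1–v6–v5–v7–v8
v1–v6–v5–v8
v1–v8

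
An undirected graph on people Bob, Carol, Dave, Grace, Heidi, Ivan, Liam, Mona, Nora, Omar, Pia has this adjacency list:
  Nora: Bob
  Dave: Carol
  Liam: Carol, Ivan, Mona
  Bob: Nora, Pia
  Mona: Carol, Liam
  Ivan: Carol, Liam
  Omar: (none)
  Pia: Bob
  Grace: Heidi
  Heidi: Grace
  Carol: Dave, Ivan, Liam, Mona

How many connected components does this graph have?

4

From Bob: component {Bob, Nora, Pia}.
From Carol: component {Carol, Dave, Ivan, Liam, Mona}.
From Grace: component {Grace, Heidi}.
From Omar: component {Omar}.
That's 4 components.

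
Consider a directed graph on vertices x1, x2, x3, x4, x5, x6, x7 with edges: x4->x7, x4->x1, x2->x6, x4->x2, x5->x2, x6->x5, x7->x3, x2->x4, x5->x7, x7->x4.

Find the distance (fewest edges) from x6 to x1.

Distance 0: x6.
Distance 1: x5.
Distance 2: x2, x7.
Distance 3: x3, x4.
Distance 4: x1 — contains x1.

4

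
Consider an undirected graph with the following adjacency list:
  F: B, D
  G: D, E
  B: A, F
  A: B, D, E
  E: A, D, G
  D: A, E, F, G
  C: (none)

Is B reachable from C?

C has no edges, so nothing is reachable from it.

No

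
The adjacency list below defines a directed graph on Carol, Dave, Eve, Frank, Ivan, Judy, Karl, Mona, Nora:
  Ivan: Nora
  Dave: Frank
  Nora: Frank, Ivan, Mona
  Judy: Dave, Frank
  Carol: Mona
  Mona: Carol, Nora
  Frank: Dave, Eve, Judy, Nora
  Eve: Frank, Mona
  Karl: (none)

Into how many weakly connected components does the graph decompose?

2

From Carol: component {Carol, Dave, Eve, Frank, Ivan, Judy, Mona, Nora}.
From Karl: component {Karl}.
That's 2 components.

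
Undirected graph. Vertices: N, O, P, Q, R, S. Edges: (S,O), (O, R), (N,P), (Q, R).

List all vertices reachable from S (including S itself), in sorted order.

O, Q, R, S

Start at S.
Its neighbours: O.
Then their neighbours: R.
Then next layer: Q.
Nothing further is reachable.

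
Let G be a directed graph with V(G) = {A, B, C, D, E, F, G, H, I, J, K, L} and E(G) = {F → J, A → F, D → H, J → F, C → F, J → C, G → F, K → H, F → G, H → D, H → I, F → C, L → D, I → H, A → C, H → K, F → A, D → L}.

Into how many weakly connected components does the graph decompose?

From A: component {A, C, F, G, J}.
From B: component {B}.
From D: component {D, H, I, K, L}.
From E: component {E}.
That's 4 components.

4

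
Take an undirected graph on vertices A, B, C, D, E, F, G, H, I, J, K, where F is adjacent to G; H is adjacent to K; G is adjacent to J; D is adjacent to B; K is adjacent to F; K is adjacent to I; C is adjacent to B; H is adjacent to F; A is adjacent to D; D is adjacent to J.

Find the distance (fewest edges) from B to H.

Distance 0: B.
Distance 1: C, D.
Distance 2: A, J.
Distance 3: G.
Distance 4: F.
Distance 5: H, K — contains H.

5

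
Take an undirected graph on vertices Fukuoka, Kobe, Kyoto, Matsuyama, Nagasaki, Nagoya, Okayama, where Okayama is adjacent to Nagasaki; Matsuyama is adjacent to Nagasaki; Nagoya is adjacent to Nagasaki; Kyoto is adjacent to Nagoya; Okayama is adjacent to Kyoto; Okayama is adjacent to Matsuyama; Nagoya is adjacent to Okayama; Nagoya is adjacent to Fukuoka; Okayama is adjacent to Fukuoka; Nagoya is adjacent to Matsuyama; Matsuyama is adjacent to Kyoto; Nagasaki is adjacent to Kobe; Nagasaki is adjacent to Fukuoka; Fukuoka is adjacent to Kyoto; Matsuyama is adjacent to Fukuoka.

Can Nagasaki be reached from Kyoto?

Yes

Explore from Kyoto.
Distance 1: reach Fukuoka, Matsuyama, Nagoya, Okayama.
Distance 2: reach Nagasaki.
Found Nagasaki.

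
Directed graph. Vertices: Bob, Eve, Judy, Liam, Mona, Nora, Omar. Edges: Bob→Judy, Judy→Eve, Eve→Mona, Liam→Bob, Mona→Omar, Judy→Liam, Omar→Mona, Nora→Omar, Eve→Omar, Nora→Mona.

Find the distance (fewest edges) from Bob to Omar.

Distance 0: Bob.
Distance 1: Judy.
Distance 2: Eve, Liam.
Distance 3: Mona, Omar — contains Omar.

3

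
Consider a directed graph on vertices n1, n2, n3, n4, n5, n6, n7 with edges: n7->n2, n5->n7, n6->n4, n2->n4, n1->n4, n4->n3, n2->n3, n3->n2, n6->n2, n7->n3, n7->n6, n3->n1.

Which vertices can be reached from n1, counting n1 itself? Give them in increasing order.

Start at n1.
Its neighbours: n4.
Then their neighbours: n3.
Then next layer: n2.
Nothing further is reachable.

n1, n2, n3, n4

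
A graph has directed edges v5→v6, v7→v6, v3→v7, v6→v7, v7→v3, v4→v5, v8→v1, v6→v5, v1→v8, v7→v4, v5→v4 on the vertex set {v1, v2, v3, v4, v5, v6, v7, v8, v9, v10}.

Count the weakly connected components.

5

From v1: component {v1, v8}.
From v2: component {v2}.
From v3: component {v3, v4, v5, v6, v7}.
From v9: component {v9}.
From v10: component {v10}.
That's 5 components.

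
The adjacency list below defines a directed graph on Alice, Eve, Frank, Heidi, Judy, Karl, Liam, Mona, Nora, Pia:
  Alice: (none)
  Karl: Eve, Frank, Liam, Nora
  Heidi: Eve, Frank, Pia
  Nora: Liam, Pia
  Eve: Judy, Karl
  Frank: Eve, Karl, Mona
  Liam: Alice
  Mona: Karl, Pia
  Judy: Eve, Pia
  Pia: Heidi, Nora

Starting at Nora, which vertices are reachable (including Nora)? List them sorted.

Alice, Eve, Frank, Heidi, Judy, Karl, Liam, Mona, Nora, Pia

Start at Nora.
Its neighbours: Liam, Pia.
Then their neighbours: Alice, Heidi.
Then next layer: Eve, Frank.
Then next layer: Judy, Karl, Mona.
Every vertex is now reached.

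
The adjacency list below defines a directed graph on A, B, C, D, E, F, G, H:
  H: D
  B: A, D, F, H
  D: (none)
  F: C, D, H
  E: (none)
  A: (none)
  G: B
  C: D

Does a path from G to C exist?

Explore from G.
Distance 1: reach B.
Distance 2: reach A, D, F, H.
Distance 3: reach C.
Found C.

Yes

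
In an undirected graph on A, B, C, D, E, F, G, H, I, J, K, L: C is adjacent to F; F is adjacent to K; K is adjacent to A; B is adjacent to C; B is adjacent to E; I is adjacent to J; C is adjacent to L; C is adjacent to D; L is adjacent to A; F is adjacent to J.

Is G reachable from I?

Explore from I.
Distance 1: reach J.
Distance 2: reach F.
Distance 3: reach C, K.
Distance 4: reach A, B, D, L.
Distance 5: reach E.
The search is exhausted without reaching G; it lies in a different component.

No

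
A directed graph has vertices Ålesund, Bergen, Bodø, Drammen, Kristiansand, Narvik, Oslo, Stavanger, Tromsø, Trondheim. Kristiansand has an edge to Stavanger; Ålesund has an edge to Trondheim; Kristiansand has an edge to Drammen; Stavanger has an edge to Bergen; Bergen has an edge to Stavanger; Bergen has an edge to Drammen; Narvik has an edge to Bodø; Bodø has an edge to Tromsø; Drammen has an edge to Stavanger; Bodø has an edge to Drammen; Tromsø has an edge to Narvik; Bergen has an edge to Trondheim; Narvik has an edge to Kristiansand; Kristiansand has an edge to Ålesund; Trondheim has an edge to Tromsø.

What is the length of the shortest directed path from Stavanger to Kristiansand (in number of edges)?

Distance 0: Stavanger.
Distance 1: Bergen.
Distance 2: Drammen, Trondheim.
Distance 3: Tromsø.
Distance 4: Narvik.
Distance 5: Bodø, Kristiansand — contains Kristiansand.

5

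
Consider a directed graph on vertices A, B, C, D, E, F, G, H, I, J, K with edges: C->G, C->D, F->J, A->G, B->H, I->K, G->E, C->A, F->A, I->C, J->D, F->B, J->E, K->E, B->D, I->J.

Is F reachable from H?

H has no outgoing edges, so nothing is reachable from it.

No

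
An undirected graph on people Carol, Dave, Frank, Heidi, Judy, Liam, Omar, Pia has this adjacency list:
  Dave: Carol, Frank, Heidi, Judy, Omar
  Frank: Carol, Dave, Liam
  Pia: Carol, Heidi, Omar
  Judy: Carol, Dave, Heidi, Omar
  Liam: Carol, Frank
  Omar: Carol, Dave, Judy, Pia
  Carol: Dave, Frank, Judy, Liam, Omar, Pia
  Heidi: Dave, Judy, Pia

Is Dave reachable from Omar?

Yes

Explore from Omar.
Distance 1: reach Carol, Dave, Judy, Pia.
Found Dave.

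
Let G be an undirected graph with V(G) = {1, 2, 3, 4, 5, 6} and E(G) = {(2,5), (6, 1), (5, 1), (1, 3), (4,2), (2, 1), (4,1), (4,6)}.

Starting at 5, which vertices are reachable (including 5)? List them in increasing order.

Start at 5.
Its neighbours: 1, 2.
Then their neighbours: 3, 4, 6.
Every vertex is now reached.

1, 2, 3, 4, 5, 6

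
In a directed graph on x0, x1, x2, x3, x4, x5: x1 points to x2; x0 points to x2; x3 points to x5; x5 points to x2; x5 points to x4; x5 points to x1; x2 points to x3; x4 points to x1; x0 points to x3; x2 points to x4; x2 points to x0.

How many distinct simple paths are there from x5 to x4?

x5→x1→x2→x4
x5→x2→x4
x5→x4

3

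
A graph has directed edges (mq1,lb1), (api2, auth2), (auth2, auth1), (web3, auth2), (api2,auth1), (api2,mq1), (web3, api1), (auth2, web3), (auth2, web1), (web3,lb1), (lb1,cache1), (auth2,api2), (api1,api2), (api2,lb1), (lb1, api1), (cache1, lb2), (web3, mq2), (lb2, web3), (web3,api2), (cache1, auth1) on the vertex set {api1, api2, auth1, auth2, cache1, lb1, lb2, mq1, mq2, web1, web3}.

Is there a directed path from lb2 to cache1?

Yes

Explore from lb2.
Distance 1: reach web3.
Distance 2: reach api1, api2, auth2, lb1, mq2.
Distance 3: reach auth1, cache1, mq1, web1.
Found cache1.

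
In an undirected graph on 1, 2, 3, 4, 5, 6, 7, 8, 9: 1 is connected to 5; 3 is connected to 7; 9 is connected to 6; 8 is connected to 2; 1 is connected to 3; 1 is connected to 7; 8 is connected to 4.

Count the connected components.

3

From 1: component {1, 3, 5, 7}.
From 2: component {2, 4, 8}.
From 6: component {6, 9}.
That's 3 components.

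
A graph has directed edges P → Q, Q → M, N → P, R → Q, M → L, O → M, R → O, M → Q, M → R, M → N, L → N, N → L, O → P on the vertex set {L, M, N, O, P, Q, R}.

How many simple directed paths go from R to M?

3

R→O→M
R→O→P→Q→M
R→Q→M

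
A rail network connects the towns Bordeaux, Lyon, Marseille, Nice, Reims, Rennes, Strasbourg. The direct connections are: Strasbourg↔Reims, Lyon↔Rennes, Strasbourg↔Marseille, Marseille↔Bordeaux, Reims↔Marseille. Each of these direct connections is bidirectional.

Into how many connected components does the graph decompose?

From Bordeaux: component {Bordeaux, Marseille, Reims, Strasbourg}.
From Lyon: component {Lyon, Rennes}.
From Nice: component {Nice}.
That's 3 components.

3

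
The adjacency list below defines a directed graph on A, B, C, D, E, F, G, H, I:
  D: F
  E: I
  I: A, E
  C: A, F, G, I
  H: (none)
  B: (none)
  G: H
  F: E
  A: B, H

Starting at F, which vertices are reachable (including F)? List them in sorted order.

A, B, E, F, H, I

Start at F.
Its neighbours: E.
Then their neighbours: I.
Then next layer: A.
Then next layer: B, H.
Nothing further is reachable.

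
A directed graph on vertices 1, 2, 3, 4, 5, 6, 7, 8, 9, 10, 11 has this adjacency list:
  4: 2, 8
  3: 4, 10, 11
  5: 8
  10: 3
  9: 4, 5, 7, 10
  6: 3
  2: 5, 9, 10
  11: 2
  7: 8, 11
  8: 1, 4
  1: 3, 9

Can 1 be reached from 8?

Explore from 8.
Distance 1: reach 1, 4.
Found 1.

Yes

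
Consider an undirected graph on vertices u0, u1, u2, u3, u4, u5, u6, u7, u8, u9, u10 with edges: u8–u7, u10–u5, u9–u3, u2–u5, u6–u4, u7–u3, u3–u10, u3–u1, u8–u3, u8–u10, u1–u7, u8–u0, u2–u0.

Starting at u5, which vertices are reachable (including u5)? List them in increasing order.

u0, u1, u2, u3, u5, u7, u8, u9, u10

Start at u5.
Its neighbours: u2, u10.
Then their neighbours: u0, u3, u8.
Then next layer: u1, u7, u9.
Nothing further is reachable.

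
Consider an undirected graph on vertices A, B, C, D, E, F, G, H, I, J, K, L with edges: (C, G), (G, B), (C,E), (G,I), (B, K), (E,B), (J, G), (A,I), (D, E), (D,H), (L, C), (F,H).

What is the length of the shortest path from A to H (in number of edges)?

Distance 0: A.
Distance 1: I.
Distance 2: G.
Distance 3: B, C, J.
Distance 4: E, K, L.
Distance 5: D.
Distance 6: H — contains H.

6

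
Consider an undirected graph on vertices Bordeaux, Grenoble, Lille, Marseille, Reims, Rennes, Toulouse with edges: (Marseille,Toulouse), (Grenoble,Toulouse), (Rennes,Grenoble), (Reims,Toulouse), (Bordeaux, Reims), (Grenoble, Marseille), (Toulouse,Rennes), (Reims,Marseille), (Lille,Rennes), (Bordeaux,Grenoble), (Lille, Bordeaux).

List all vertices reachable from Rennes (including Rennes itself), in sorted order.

Start at Rennes.
Its neighbours: Grenoble, Lille, Toulouse.
Then their neighbours: Bordeaux, Marseille, Reims.
Every vertex is now reached.

Bordeaux, Grenoble, Lille, Marseille, Reims, Rennes, Toulouse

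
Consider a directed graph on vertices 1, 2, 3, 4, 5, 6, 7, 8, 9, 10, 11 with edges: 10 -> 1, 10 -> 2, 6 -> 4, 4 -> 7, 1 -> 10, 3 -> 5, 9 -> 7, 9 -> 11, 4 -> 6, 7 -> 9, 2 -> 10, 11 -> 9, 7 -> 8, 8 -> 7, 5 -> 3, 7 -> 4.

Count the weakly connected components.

From 1: component {1, 2, 10}.
From 3: component {3, 5}.
From 4: component {4, 6, 7, 8, 9, 11}.
That's 3 components.

3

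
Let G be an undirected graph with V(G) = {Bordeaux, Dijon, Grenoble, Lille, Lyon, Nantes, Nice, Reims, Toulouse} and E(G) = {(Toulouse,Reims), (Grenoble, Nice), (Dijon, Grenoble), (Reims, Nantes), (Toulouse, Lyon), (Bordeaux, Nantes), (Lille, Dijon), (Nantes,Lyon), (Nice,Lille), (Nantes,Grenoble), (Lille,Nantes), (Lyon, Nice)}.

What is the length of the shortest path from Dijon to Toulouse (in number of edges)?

4

Distance 0: Dijon.
Distance 1: Grenoble, Lille.
Distance 2: Nantes, Nice.
Distance 3: Bordeaux, Lyon, Reims.
Distance 4: Toulouse — contains Toulouse.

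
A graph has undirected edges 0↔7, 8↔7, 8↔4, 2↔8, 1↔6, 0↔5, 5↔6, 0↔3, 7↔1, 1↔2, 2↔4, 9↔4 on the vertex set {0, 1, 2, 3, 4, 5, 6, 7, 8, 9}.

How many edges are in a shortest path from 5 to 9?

5

Distance 0: 5.
Distance 1: 0, 6.
Distance 2: 1, 3, 7.
Distance 3: 2, 8.
Distance 4: 4.
Distance 5: 9 — contains 9.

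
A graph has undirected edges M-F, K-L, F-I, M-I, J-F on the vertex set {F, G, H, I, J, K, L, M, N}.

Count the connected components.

5

From F: component {F, I, J, M}.
From G: component {G}.
From H: component {H}.
From K: component {K, L}.
From N: component {N}.
That's 5 components.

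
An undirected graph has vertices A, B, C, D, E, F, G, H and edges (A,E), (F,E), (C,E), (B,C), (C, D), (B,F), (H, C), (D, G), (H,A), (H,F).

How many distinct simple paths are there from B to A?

8

B–C–E–A
B–C–E–F–H–A
B–C–H–A
B–C–H–F–E–A
B–F–E–A
B–F–E–C–H–A
B–F–H–A
B–F–H–C–E–A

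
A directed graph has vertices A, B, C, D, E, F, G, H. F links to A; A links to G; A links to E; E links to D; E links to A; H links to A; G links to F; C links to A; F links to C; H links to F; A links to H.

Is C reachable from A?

Explore from A.
Distance 1: reach E, G, H.
Distance 2: reach D, F.
Distance 3: reach C.
Found C.

Yes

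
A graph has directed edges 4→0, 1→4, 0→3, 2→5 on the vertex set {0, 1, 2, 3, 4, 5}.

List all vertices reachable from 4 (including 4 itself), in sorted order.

0, 3, 4

Start at 4.
Its neighbours: 0.
Then their neighbours: 3.
Nothing further is reachable.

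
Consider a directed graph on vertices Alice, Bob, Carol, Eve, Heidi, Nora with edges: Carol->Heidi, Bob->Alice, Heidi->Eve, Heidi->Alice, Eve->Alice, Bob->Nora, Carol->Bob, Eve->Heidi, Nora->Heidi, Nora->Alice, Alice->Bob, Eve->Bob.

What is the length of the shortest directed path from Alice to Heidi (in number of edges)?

Distance 0: Alice.
Distance 1: Bob.
Distance 2: Nora.
Distance 3: Heidi — contains Heidi.

3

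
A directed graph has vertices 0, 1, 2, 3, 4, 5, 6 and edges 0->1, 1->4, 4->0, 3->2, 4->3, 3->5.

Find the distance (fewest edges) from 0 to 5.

Distance 0: 0.
Distance 1: 1.
Distance 2: 4.
Distance 3: 3.
Distance 4: 2, 5 — contains 5.

4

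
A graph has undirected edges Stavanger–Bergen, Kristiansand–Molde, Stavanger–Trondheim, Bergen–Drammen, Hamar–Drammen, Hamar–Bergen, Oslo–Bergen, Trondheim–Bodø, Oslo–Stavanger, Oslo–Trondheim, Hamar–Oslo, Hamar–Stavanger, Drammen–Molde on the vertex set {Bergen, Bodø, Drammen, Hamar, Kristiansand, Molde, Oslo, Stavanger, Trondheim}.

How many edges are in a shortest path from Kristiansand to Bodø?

6

Distance 0: Kristiansand.
Distance 1: Molde.
Distance 2: Drammen.
Distance 3: Bergen, Hamar.
Distance 4: Oslo, Stavanger.
Distance 5: Trondheim.
Distance 6: Bodø — contains Bodø.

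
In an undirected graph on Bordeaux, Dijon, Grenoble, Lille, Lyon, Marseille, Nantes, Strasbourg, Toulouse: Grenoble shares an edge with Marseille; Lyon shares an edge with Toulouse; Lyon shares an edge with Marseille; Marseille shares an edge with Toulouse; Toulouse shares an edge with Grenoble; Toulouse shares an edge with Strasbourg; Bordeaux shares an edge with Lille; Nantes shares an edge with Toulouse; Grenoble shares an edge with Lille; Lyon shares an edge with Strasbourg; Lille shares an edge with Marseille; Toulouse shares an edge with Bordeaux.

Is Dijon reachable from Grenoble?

No

Explore from Grenoble.
Distance 1: reach Lille, Marseille, Toulouse.
Distance 2: reach Bordeaux, Lyon, Nantes, Strasbourg.
The search is exhausted without reaching Dijon; it lies in a different component.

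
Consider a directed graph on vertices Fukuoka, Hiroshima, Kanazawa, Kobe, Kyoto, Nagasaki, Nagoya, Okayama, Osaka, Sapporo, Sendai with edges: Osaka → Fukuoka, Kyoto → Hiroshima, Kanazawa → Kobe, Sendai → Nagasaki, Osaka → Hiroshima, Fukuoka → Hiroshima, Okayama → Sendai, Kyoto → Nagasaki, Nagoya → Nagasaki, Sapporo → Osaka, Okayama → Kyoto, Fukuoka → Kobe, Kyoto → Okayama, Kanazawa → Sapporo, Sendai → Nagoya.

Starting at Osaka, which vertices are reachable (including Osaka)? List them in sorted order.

Fukuoka, Hiroshima, Kobe, Osaka

Start at Osaka.
Its neighbours: Fukuoka, Hiroshima.
Then their neighbours: Kobe.
Nothing further is reachable.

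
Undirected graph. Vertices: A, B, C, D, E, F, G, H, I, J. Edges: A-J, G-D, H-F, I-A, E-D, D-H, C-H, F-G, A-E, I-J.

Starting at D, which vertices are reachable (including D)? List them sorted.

A, C, D, E, F, G, H, I, J

Start at D.
Its neighbours: E, G, H.
Then their neighbours: A, C, F.
Then next layer: I, J.
Nothing further is reachable.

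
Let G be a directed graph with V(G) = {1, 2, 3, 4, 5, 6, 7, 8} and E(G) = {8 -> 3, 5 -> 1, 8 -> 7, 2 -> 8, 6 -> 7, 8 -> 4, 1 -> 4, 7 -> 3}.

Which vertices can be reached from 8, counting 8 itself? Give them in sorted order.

3, 4, 7, 8

Start at 8.
Its neighbours: 3, 4, 7.
Nothing further is reachable.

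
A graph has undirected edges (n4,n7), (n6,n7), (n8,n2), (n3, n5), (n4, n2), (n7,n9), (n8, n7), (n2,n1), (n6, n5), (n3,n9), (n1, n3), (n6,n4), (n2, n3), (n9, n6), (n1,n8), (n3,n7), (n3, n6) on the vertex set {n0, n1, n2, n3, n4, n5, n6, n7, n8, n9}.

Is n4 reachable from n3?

Explore from n3.
Distance 1: reach n1, n2, n5, n6, n7, n9.
Distance 2: reach n4, n8.
Found n4.

Yes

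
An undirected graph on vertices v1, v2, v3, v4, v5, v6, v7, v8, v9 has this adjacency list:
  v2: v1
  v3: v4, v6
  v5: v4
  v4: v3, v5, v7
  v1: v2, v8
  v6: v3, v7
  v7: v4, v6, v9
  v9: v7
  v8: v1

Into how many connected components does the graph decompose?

2

From v1: component {v1, v2, v8}.
From v3: component {v3, v4, v5, v6, v7, v9}.
That's 2 components.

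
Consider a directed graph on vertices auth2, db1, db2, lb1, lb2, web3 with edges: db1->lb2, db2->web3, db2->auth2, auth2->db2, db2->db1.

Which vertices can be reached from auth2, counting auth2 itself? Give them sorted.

Start at auth2.
Its neighbours: db2.
Then their neighbours: db1, web3.
Then next layer: lb2.
Nothing further is reachable.

auth2, db1, db2, lb2, web3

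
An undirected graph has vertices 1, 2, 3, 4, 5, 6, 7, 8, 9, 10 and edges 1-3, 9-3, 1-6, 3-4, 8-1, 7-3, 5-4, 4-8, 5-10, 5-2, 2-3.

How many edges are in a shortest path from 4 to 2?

2

Distance 0: 4.
Distance 1: 3, 5, 8.
Distance 2: 1, 2, 7, 9, 10 — contains 2.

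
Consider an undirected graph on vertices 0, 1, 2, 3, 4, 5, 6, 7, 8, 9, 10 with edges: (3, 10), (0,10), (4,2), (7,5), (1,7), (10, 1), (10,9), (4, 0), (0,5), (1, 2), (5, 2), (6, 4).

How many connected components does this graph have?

From 0: component {0, 1, 2, 3, 4, 5, 6, 7, 9, 10}.
From 8: component {8}.
That's 2 components.

2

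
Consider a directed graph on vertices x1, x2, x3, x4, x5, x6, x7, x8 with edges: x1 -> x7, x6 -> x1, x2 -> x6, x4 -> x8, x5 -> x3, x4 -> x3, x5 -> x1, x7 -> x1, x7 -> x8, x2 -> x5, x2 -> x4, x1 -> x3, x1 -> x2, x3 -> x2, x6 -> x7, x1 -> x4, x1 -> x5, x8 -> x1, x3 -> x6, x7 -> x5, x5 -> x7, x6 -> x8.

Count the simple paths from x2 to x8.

27

x2→x4→x3→x6→x1→x5→x7→x8
x2→x4→x3→x6→x1→x7→x8
x2→x4→x3→x6→x7→x8
x2→x4→x3→x6→x8
x2→x4→x8
x2→x5→x1→x3→x6→x7→x8
x2→x5→x1→x3→x6→x8
x2→x5→x1→x4→x3→x6→x7→x8
... and 19 more.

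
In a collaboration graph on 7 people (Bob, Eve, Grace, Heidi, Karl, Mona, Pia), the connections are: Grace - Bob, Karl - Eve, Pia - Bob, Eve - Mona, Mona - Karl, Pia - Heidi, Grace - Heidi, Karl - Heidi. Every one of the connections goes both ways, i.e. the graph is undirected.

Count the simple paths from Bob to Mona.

Bob–Grace–Heidi–Karl–Eve–Mona
Bob–Grace–Heidi–Karl–Mona
Bob–Pia–Heidi–Karl–Eve–Mona
Bob–Pia–Heidi–Karl–Mona

4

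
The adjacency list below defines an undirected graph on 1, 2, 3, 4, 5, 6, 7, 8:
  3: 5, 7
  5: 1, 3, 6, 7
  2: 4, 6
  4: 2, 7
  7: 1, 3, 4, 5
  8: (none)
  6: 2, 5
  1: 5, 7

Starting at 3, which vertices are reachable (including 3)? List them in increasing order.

1, 2, 3, 4, 5, 6, 7

Start at 3.
Its neighbours: 5, 7.
Then their neighbours: 1, 4, 6.
Then next layer: 2.
Nothing further is reachable.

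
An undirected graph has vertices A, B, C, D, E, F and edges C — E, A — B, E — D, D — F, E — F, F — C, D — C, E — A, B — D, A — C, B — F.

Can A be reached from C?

Yes

Explore from C.
Distance 1: reach A, D, E, F.
Found A.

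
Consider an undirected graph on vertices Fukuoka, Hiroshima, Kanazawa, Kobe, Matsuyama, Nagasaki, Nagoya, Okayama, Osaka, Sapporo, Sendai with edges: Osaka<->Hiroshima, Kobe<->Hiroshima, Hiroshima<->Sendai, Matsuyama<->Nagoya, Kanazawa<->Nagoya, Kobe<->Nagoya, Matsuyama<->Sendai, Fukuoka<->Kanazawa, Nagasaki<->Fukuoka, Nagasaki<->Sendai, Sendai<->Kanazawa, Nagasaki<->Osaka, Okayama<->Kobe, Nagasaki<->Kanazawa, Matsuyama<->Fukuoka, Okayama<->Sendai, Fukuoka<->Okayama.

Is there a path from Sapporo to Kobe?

Sapporo has no edges, so nothing is reachable from it.

No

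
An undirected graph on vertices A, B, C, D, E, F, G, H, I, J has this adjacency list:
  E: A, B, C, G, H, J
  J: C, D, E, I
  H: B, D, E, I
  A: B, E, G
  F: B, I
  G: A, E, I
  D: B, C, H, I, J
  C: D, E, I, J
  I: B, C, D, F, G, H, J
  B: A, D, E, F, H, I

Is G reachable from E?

Yes

Explore from E.
Distance 1: reach A, B, C, G, H, J.
Found G.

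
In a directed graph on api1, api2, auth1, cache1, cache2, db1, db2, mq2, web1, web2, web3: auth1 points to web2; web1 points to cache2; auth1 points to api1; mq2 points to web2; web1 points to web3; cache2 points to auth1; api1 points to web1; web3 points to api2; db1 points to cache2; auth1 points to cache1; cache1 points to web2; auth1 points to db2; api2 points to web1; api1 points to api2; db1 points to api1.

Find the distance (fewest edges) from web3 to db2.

Distance 0: web3.
Distance 1: api2.
Distance 2: web1.
Distance 3: cache2.
Distance 4: auth1.
Distance 5: api1, cache1, db2, web2 — contains db2.

5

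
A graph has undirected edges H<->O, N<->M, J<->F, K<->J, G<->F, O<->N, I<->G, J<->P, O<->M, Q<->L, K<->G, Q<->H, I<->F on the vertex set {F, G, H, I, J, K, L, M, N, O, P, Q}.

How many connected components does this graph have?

From F: component {F, G, I, J, K, P}.
From H: component {H, L, M, N, O, Q}.
That's 2 components.

2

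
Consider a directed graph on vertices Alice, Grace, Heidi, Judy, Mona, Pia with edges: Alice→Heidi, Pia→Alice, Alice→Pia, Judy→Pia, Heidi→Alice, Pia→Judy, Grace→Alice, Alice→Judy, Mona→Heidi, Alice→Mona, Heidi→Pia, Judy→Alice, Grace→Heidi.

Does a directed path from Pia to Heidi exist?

Yes

Explore from Pia.
Distance 1: reach Alice, Judy.
Distance 2: reach Heidi, Mona.
Found Heidi.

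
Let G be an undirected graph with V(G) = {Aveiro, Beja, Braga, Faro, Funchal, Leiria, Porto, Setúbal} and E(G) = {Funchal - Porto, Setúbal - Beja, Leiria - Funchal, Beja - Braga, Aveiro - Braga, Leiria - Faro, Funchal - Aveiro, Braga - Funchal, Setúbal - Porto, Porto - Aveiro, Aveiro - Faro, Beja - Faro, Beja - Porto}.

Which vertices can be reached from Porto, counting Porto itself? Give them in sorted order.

Start at Porto.
Its neighbours: Aveiro, Beja, Funchal, Setúbal.
Then their neighbours: Braga, Faro, Leiria.
Every vertex is now reached.

Aveiro, Beja, Braga, Faro, Funchal, Leiria, Porto, Setúbal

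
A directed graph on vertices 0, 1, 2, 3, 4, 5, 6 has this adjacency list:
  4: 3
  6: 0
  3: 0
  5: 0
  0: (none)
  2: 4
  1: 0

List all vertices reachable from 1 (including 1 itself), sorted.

Start at 1.
Its neighbours: 0.
Nothing further is reachable.

0, 1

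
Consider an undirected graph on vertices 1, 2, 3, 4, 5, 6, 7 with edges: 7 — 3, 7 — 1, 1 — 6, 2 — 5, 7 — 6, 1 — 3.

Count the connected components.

From 1: component {1, 3, 6, 7}.
From 2: component {2, 5}.
From 4: component {4}.
That's 3 components.

3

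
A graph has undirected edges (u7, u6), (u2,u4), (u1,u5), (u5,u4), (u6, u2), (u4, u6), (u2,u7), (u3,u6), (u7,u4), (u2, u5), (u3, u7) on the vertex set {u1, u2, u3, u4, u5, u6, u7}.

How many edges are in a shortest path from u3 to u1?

Distance 0: u3.
Distance 1: u6, u7.
Distance 2: u2, u4.
Distance 3: u5.
Distance 4: u1 — contains u1.

4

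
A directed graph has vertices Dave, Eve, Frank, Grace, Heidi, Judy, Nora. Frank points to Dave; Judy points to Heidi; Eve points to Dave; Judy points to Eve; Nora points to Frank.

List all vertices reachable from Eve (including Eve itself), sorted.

Dave, Eve

Start at Eve.
Its neighbours: Dave.
Nothing further is reachable.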